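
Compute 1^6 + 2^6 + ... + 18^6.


This power sum has a closed form given by Faulhaber's formula
sum_{k=1}^{m} k^p = (1 / (p + 1)) * sum_{j=0}^{p} C(p + 1, j) B_j m^(p + 1 - j),
but for small m direct computation is fastest:
1 + 64 + 729 + 4096 + 15625 + 46656 + 117649 + 262144 + 531441 + 1000000 + 1771561 + 2985984 + 4826809 + 7529536 + 11390625 + 16777216 + 24137569 + 34012224 = 105409929.

105409929


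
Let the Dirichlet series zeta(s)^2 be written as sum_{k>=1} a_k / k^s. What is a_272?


The Dirichlet convolution of the constant function 1 with itself gives (1 * 1)(k) = sum_{d | k} 1 = d(k), the number of positive divisors of k.
Since zeta(s) = sum_{k>=1} 1/k^s, we have zeta(s)^2 = sum_{k>=1} d(k)/k^s, so a_k = d(k).
For k = 272: the divisors are 1, 2, 4, 8, 16, 17, 34, 68, 136, 272.
Count = 10.

10


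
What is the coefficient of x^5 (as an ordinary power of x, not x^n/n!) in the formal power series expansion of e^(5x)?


The exponential series is e^y = sum_{k>=0} y^k / k!. Substituting y = 5x gives
e^(5x) = sum_{k>=0} 5^k x^k / k!.
So the coefficient of x^n is a^n/n! with a = 5, n = 5:
5^5 / 5! = 3125/120 = 625/24

625/24


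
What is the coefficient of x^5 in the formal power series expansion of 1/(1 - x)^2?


The expansion 1/(1 - x)^r = sum_{k>=0} C(k + r - 1, r - 1) x^k follows from the multiset / negative-binomial theorem (or from repeated differentiation of the geometric series).
For r = 2 and k = 5:
C(6, 1) = 720 / (1 * 120) = 6.

6


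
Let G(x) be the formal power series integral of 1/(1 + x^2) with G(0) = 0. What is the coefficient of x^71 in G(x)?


1/(1 + x^2) = sum_{j>=0} (-1)^j x^(2j). Integrating termwise with G(0) = 0:
G(x) = sum_{j>=0} (-1)^j x^(2j+1) / (2j+1) = arctan(x).
Only odd powers are nonzero. For x^71 write 71 = 2*35 + 1, giving
(-1)^35 / 71 = -1/71 = -1/71.

-1/71


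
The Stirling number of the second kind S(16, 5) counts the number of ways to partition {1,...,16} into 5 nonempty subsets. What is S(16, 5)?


Using the explicit formula S(n,k) = (1/k!) sum_{j=0}^{k} (-1)^(k-j) C(k,j) j^n:
S(16, 5) = 1096190550
Equivalently, S(n,k) is n! times the coefficient of x^n in the EGF (e^x - 1)^k / k!.

1096190550


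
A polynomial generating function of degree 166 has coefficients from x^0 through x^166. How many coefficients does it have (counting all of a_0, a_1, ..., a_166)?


A polynomial of degree 166 takes the form a_0 + a_1 x + ... + a_166 x^166.
The number of coefficients is 166 + 1 = 167.

167


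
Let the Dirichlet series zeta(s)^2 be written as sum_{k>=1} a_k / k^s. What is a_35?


The Dirichlet convolution of the constant function 1 with itself gives (1 * 1)(k) = sum_{d | k} 1 = d(k), the number of positive divisors of k.
Since zeta(s) = sum_{k>=1} 1/k^s, we have zeta(s)^2 = sum_{k>=1} d(k)/k^s, so a_k = d(k).
For k = 35: the divisors are 1, 5, 7, 35.
Count = 4.

4


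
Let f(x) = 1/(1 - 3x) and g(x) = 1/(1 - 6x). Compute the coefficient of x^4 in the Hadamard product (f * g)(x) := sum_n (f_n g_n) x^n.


f has coefficients f_k = 3^k and g has coefficients g_k = 6^k, so the Hadamard product has coefficient (f*g)_k = 3^k * 6^k = 18^k.
For k = 4: 18^4 = 104976.

104976


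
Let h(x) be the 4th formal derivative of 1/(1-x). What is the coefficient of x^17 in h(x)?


Differentiating 4 times: d^4/dx^4 [1/(1-x)] = 4!/(1-x)^5.
The expansion 1/(1-x)^5 = sum_{k>=0} C(k+4, 4) x^k, so the coefficient of x^n in 4!/(1-x)^5 is 4! * C(n+4, 4).
For n = 17: 24 * C(21, 4) = 24 * 5985 = 143640

143640


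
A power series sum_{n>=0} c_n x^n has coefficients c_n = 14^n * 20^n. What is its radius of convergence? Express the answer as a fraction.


By the root test (Cauchy-Hadamard), the radius is R = 1 / limsup_n |c_n|^(1/n).
Here |c_n|^(1/n) = (14^n * 20^n)^(1/n) = 14 * 20 = 280 for all n.
So R = 1/280 = 1/280.

1/280


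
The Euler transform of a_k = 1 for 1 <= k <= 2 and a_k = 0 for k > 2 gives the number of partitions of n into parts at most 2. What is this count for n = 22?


Partitions of 22 into parts at most 2:
Using generating function (1-x)^(-1)(1-x^2)^(-1),
the coefficient of x^22 = 12

12


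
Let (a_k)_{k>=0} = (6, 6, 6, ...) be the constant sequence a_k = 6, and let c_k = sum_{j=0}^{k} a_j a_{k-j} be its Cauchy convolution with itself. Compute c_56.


Since a_j = 6 for all j >= 0, the convolution sum becomes
c_k = sum_{j=0}^{k} 6 * 6 = 36 * (k + 1).
Equivalently, the generating function of (a_k) is 6/(1 - x) and its square is 36/(1 - x)^2 = sum_{k>=0} 36(k + 1) x^k.
For k = 56: 36 * 57 = 2052.

2052


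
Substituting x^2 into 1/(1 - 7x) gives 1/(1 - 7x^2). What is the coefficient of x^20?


The coefficient of x^(2m) in 1/(1 - 7x^2) is 7^m.
With n = 20 = 2*10, the coefficient is 7^10 = 282475249.

282475249


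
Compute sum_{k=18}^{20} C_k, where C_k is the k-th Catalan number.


C_18 through C_20: 477638700, 1767263190, 6564120420
Sum = 477638700 + 1767263190 + 6564120420
= 8809022310

8809022310


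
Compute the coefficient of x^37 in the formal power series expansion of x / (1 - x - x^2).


Let f(x) = sum_{k>=0} a_k x^k. Multiplying f(x) * (1 - x - x^2) = x and matching coefficients gives a_0 = 0, a_1 = 1, and a_k = a_{k-1} + a_{k-2} for k >= 2. These are the Fibonacci numbers F_k.
Iterating from F_0 = 0, F_1 = 1:
F_0=0, F_1=1, F_2=1, F_3=2, F_4=3, F_5=5, F_6=8, F_7=13, F_8=21, F_9=34, ...
F_37 = 24157817.

24157817


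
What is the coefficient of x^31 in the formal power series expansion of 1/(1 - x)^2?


The negative binomial / multiset identity is
1/(1 - x)^r = sum_{k>=0} C(k + r - 1, r - 1) x^k.
Here r = 2 and k = 31, so the coefficient is
C(31 + 1, 1) = C(32, 1)
= 32

32


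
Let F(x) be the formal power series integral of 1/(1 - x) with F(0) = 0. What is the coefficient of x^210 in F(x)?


1/(1 - x) = sum_{k>=0} x^k. Integrating termwise and using F(0) = 0 gives
F(x) = sum_{k>=0} x^(k+1) / (k+1) = sum_{m>=1} x^m / m = -ln(1 - x).
So the coefficient of x^210 is 1/210 = 1/210.

1/210


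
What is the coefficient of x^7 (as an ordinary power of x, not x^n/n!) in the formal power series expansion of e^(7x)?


The exponential series is e^y = sum_{k>=0} y^k / k!. Substituting y = 7x gives
e^(7x) = sum_{k>=0} 7^k x^k / k!.
So the coefficient of x^n is a^n/n! with a = 7, n = 7:
7^7 / 7! = 823543/5040 = 117649/720

117649/720


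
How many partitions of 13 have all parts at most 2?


Using the generating function (1-x)^(-1)(1-x^2)^(-1),
the coefficient of x^13 counts these restricted partitions.
Result = 7

7


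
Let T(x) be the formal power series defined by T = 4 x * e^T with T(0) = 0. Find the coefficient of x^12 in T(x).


Apply the Lagrange inversion formula: if T = 4 x * phi(T) with phi(t) = e^t, then
[x^n] T = 4^n * (1/n) [t^(n-1)] phi(t)^n = 4^n * (1/n) [t^(n-1)] e^(n t) = 4^n * (1/n) * n^(n-1) / (n-1)! = 4^n * n^(n-1) / n!.
When c = 1 this is the Cayley count of rooted labeled trees on n vertices, divided by n!.
For n = 12: 4^12 * 12^11 / 12! = 16777216 * 743008370688/479001600 = 50096498540544/1925.

50096498540544/1925


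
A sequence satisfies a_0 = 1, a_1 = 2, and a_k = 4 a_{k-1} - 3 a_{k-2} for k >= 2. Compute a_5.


The characteristic equation is t^2 - 4 t + 3 = 0, with roots r_1 = 3 and r_2 = 1 (so c_1 = r_1 + r_2, c_2 = -r_1 r_2 as required).
One can use the closed form a_n = A r_1^n + B r_2^n, but direct iteration is more reliable:
a_0 = 1, a_1 = 2, a_2 = 5, a_3 = 14, a_4 = 41, a_5 = 122.
So a_5 = 122.

122


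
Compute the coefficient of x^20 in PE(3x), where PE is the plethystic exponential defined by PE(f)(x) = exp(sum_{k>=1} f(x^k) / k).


With f(x) = 3x, the exponent is sum_{k>=1} 3 x^k / k = 3 * (-ln(1 - x)). Exponentiating:
PE(3x) = exp(-3 ln(1 - x)) = 1/(1 - x)^3.
By the negative binomial expansion, [x^n] 1/(1 - x)^3 = C(n + 2, 2).
For n = 20: C(22, 2) = 231.

231


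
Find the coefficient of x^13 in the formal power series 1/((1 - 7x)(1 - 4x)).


By partial fractions or Cauchy convolution:
The coefficient equals sum_{k=0}^{13} 7^k * 4^(13-k).
= 225984879131

225984879131


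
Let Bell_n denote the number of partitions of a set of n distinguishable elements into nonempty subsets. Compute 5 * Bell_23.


Bell_23 can be computed from the Bell triangle or from Dobinski's identity Bell_n = (1/e) * sum_{k>=0} k^n / k!.
Computing Bell_23 = 44152005855084346.
Then 5 * 44152005855084346 = 220760029275421730.

220760029275421730


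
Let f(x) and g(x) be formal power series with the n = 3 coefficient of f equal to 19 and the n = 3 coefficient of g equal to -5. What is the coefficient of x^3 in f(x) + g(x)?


Addition of formal power series is termwise.
The coefficient of x^3 in f + g = 19 + -5
= 14

14


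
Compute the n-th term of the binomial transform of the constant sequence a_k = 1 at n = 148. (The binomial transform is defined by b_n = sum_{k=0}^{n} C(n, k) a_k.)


With a_k = 1 for all k, b_n = sum_{k=0}^{n} C(n, k) = 2^n by the binomial theorem.
For n = 148: 2^148 = 356811923176489970264571492362373784095686656.

356811923176489970264571492362373784095686656


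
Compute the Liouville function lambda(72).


The Liouville function is lambda(k) = (-1)^Omega(k), where Omega(k) counts the prime factors of k with multiplicity.
Factoring: 72 = 2 * 2 * 2 * 3 * 3, so Omega(72) = 5.
lambda(72) = (-1)^5 = -1.

-1


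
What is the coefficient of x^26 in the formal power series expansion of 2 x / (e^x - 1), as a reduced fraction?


The exponential generating function for Bernoulli numbers is
x / (e^x - 1) = sum_{k>=0} B_k x^k / k!.
So the coefficient of x^26 in 2 x / (e^x - 1) is 2 B_26 / 26!.
Computing: B_26 = 8553103/6, 26! = 403291461126605635584000000, giving
2 * 8553103/6 / 403291461126605635584000000 = 657931/93067260259985915904000000.

657931/93067260259985915904000000


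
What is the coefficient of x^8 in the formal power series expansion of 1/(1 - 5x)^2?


The general identity 1/(1 - c x)^r = sum_{k>=0} c^k C(k + r - 1, r - 1) x^k follows by substituting y = c x into 1/(1 - y)^r = sum_{k>=0} C(k + r - 1, r - 1) y^k.
For c = 5, r = 2, k = 8:
5^8 * C(9, 1) = 390625 * 9 = 3515625.

3515625


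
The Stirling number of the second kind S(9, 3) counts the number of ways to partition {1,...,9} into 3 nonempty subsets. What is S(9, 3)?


Using the explicit formula S(n,k) = (1/k!) sum_{j=0}^{k} (-1)^(k-j) C(k,j) j^n:
S(9, 3) = 3025
Equivalently, S(n,k) is n! times the coefficient of x^n in the EGF (e^x - 1)^k / k!.

3025


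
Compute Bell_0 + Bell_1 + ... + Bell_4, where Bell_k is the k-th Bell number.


Recall Bell_k counts set partitions of a k-set (with Bell_0 = 1 by convention).
Bell_0 through Bell_4: 1, 1, 2, 5, 15
Sum = 1 + 1 + 2 + 5 + 15 = 24.

24


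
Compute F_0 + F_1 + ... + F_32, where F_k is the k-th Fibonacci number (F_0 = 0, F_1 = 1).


Use the identity sum_{k=0}^{N} F_k = F_{N+2} - 1 (which follows from F_{k+2} - F_{k+1} = F_k). Then
sum_{k=0}^{32} F_k = (F_{34} - 1) - (F_{1} - 1) = F_{34} - F_{1}.
Computing: F_{34} = 5702887, F_{1} = 1, so
Sum = 5702887 - 1 = 5702886.

5702886


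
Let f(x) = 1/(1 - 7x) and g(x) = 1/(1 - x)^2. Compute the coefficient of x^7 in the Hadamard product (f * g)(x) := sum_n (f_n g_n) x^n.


f has coefficients f_k = 7^k. For g = 1/(1 - x)^2 the coefficient is g_k = C(k + 1, 1) = k + 1. The Hadamard coefficient is (f * g)_k = 7^k * (k + 1).
For k = 7: 7^7 * 8 = 823543 * 8 = 6588344.

6588344


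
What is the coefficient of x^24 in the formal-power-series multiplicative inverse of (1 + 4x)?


The inverse is 1/(1 + 4x). Apply the geometric identity 1/(1 - y) = sum_{k>=0} y^k with y = -4x:
1/(1 + 4x) = sum_{k>=0} (-4)^k x^k.
So the coefficient of x^24 is (-4)^24 = 281474976710656.

281474976710656


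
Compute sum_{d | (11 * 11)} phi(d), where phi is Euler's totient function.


First, 11 * 11 = 121. One classical identity is sum_{d | n} phi(d) = n (each k in [1, n] has a unique gcd with n, and among the k's with gcd(k, n) = n/d there are phi(d) of them). So the sum equals 121. We also verify directly:
Divisors of 121: 1, 11, 121.
phi values: 1, 10, 110.
Sum = 121.

121


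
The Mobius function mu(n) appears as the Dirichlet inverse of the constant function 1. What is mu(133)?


133 = 7 * 19 (all distinct primes).
mu(133) = (-1)^2 = 1

1


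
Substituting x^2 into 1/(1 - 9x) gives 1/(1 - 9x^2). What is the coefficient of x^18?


The coefficient of x^(2m) in 1/(1 - 9x^2) is 9^m.
With n = 18 = 2*9, the coefficient is 9^9 = 387420489.

387420489


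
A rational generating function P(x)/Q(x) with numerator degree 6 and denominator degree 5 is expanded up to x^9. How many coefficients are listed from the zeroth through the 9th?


Expanding up to x^9 gives the coefficients for x^0, x^1, ..., x^9.
That is 9 + 1 = 10 coefficients in total.

10


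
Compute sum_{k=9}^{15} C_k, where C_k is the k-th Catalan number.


C_9 through C_15: 4862, 16796, 58786, 208012, 742900, 2674440, 9694845
Sum = 4862 + 16796 + 58786 + 208012 + 742900 + 2674440 + 9694845
= 13400641

13400641


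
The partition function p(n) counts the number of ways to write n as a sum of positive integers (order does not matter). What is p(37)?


Using the generating function prod_{k>=1} 1/(1-x^k), we compute p(37).
By dynamic programming over parts 1 through 37:
p(37) = 21637

21637


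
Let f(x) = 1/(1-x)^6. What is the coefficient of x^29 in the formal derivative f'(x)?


Differentiate: d/dx [ 1/(1-x)^r ] = r / (1-x)^(r+1).
Here r = 6, so f'(x) = 6 / (1-x)^7.
The expansion of 1/(1-x)^(r+1) has coefficient of x^n equal to C(n+r, r).
So the coefficient of x^29 in f'(x) is
6 * C(35, 6) = 6 * 1623160 = 9738960

9738960


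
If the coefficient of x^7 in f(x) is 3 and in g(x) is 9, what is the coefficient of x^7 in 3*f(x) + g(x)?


Scalar multiplication scales coefficients: 3 * 3 = 9.
Then add the g coefficient: 9 + 9
= 18

18


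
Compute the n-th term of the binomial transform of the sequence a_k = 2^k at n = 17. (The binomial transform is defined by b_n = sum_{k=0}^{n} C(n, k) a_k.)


With a_k = 2^k, b_n = sum_{k=0}^{n} C(n, k) 2^k = (1 + 2)^n by the binomial theorem.
For n = 17: (1 + 2)^17 = 3^17 = 129140163.

129140163


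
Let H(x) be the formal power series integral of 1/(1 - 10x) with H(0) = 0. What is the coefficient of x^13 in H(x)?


1/(1 - 10x) = sum_{k>=0} 10^k x^k. Integrating termwise with H(0) = 0:
H(x) = sum_{k>=0} 10^k x^(k+1) / (k+1) = sum_{m>=1} 10^(m-1) x^m / m.
For m = 13: 10^12/13 = 1000000000000/13 = 1000000000000/13.

1000000000000/13


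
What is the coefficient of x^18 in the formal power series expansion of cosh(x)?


The Maclaurin series is cosh(t) = sum_{m>=0} t^(2m) / (2m)!, so substituting t = x, only even powers of x are nonzero, with coefficient of x^(2m) equal to 1 / (2m)!.
For x^18 the coefficient is 1/18! = 1/6402373705728000 = 1/6402373705728000.

1/6402373705728000


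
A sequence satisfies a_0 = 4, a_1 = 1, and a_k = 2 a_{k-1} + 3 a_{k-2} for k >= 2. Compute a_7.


The characteristic equation is t^2 - 2 t - 3 = 0, with roots r_1 = 3 and r_2 = -1 (so c_1 = r_1 + r_2, c_2 = -r_1 r_2 as required).
One can use the closed form a_n = A r_1^n + B r_2^n, but direct iteration is more reliable:
a_0 = 4, a_1 = 1, a_2 = 14, a_3 = 31, a_4 = 104, a_5 = 301, a_6 = 914, a_7 = 2731.
So a_7 = 2731.

2731


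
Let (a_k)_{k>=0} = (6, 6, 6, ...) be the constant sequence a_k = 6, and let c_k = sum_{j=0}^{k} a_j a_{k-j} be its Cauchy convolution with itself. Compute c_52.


Since a_j = 6 for all j >= 0, the convolution sum becomes
c_k = sum_{j=0}^{k} 6 * 6 = 36 * (k + 1).
Equivalently, the generating function of (a_k) is 6/(1 - x) and its square is 36/(1 - x)^2 = sum_{k>=0} 36(k + 1) x^k.
For k = 52: 36 * 53 = 1908.

1908


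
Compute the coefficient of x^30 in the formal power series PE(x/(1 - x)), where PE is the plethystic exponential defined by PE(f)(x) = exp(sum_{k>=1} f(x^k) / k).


For f(x) = x/(1 - x) we have
sum_{k>=1} f(x^k) / k = sum_{k>=1} (1/k) * x^k / (1 - x^k) = sum_{k, m >= 1} x^(k m) / k,
which after exponentiating simplifies to
PE(x/(1 - x)) = prod_{k>=1} 1 / (1 - x^k).
This is the generating function for the partition function p(n), so the coefficient of x^30 is p(30).
Computing p(30) by dynamic programming over parts 1, 2, ..., 30: p(30) = 5604.

5604


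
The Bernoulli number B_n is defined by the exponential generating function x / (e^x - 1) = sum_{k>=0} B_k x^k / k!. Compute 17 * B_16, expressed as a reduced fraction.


Bernoulli numbers can also be computed recursively via B_0 = 1 and sum_{j=0}^{m} C(m+1, j) B_j = 0 for m >= 1. Odd-index Bernoulli numbers vanish for k >= 3.
Computing B_16 = -3617/510, so 17 * B_16 = 17 * -3617/510 = -3617/30.

-3617/30


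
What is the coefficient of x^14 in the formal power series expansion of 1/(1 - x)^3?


The expansion 1/(1 - x)^r = sum_{k>=0} C(k + r - 1, r - 1) x^k follows from the multiset / negative-binomial theorem (or from repeated differentiation of the geometric series).
For r = 3 and k = 14:
C(16, 2) = 20922789888000 / (2 * 87178291200) = 120.

120


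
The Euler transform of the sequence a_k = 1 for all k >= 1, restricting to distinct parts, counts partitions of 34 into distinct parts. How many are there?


Partitions of 34 into distinct parts can be computed via generating function.
Product (1+x)(1+x^2)(1+x^3)...
The coefficient of x^34 = 512

512


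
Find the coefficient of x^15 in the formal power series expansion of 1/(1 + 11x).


Write 1/(1 + c x) = 1/(1 - (-c) x) and apply the geometric-series identity
1/(1 - y) = sum_{k>=0} y^k to get 1/(1 + c x) = sum_{k>=0} (-c)^k x^k.
So the coefficient of x^k is (-c)^k = (-1)^k * c^k.
Here c = 11 and k = 15:
(-11)^15 = -1 * 4177248169415651 = -4177248169415651

-4177248169415651


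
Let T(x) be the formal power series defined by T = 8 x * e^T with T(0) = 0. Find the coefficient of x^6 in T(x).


Apply the Lagrange inversion formula: if T = 8 x * phi(T) with phi(t) = e^t, then
[x^n] T = 8^n * (1/n) [t^(n-1)] phi(t)^n = 8^n * (1/n) [t^(n-1)] e^(n t) = 8^n * (1/n) * n^(n-1) / (n-1)! = 8^n * n^(n-1) / n!.
When c = 1 this is the Cayley count of rooted labeled trees on n vertices, divided by n!.
For n = 6: 8^6 * 6^5 / 6! = 262144 * 7776/720 = 14155776/5.

14155776/5


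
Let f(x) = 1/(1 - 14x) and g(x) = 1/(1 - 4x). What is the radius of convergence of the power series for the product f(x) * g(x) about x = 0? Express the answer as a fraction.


The radius of 1/(1 - 14x) is 1/14 (nearest singularity at x = 1/14), and the radius of 1/(1 - 4x) is 1/4.
The product f(x)*g(x) = 1/((1 - 14x)(1 - 4x)) has singularities at both 1/14 and 1/4, so its radius of convergence is the distance to the nearest one:
min(1/14, 1/4) = 1/14.

1/14


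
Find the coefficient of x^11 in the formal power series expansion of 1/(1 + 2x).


Write 1/(1 + c x) = 1/(1 - (-c) x) and apply the geometric-series identity
1/(1 - y) = sum_{k>=0} y^k to get 1/(1 + c x) = sum_{k>=0} (-c)^k x^k.
So the coefficient of x^k is (-c)^k = (-1)^k * c^k.
Here c = 2 and k = 11:
(-2)^11 = -1 * 2048 = -2048

-2048


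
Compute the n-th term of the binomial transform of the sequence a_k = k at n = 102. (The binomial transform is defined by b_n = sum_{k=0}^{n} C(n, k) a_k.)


With a_k = k, b_n = sum_{k=0}^{n} C(n, k) k. Using k * C(n, k) = n * C(n-1, k-1) gives b_n = n * sum_{k>=1} C(n-1, k-1) = n * 2^(n-1).
For n = 102: 102 * 2^101 = 102 * 2535301200456458802993406410752 = 258600722446558797905327453896704.

258600722446558797905327453896704


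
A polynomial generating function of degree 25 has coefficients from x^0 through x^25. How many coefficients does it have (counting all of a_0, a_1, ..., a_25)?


A polynomial of degree 25 takes the form a_0 + a_1 x + ... + a_25 x^25.
The number of coefficients is 25 + 1 = 26.

26


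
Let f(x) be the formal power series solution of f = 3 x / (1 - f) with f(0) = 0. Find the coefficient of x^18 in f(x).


Apply Lagrange inversion: f = 3 x * phi(f) with phi(t) = 1/(1 - t), so
[x^n] f = 3^n * (1/n) [t^(n-1)] phi(t)^n = 3^n * (1/n) [t^(n-1)] (1 - t)^(-n) = 3^n * (1/n) C(2n - 2, n - 1) = 3^n * C_{n-1}.
For n = 18: C_17 = C(34, 17) / 18 = 2333606220/18 = 129644790.
With the 3^18 = 387420489 factor, the coefficient is 387420489 * 129644790 = 50227047938102310.

50227047938102310


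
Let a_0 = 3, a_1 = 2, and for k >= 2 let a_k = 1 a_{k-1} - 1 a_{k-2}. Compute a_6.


Iterating the recurrence forward:
a_0 = 3
a_1 = 2
a_2 = 1*2 - 1*3 = -1
a_3 = 1*-1 - 1*2 = -3
a_4 = 1*-3 - 1*-1 = -2
a_5 = 1*-2 - 1*-3 = 1
a_6 = 1*1 - 1*-2 = 3
So a_6 = 3.

3


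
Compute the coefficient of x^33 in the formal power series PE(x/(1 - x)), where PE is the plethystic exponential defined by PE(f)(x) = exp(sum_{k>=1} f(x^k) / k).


For f(x) = x/(1 - x) we have
sum_{k>=1} f(x^k) / k = sum_{k>=1} (1/k) * x^k / (1 - x^k) = sum_{k, m >= 1} x^(k m) / k,
which after exponentiating simplifies to
PE(x/(1 - x)) = prod_{k>=1} 1 / (1 - x^k).
This is the generating function for the partition function p(n), so the coefficient of x^33 is p(33).
Computing p(33) by dynamic programming over parts 1, 2, ..., 33: p(33) = 10143.

10143


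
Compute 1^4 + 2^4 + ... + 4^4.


This power sum has a closed form given by Faulhaber's formula
sum_{k=1}^{m} k^p = (1 / (p + 1)) * sum_{j=0}^{p} C(p + 1, j) B_j m^(p + 1 - j),
but for small m direct computation is fastest:
1 + 16 + 81 + 256 = 354.

354


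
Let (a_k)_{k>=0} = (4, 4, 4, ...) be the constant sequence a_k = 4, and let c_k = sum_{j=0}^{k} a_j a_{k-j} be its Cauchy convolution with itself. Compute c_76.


Since a_j = 4 for all j >= 0, the convolution sum becomes
c_k = sum_{j=0}^{k} 4 * 4 = 16 * (k + 1).
Equivalently, the generating function of (a_k) is 4/(1 - x) and its square is 16/(1 - x)^2 = sum_{k>=0} 16(k + 1) x^k.
For k = 76: 16 * 77 = 1232.

1232


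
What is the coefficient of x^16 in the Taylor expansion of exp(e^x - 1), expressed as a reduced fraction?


exp(e^x - 1) = sum_{k>=0} Bell_k x^k / k!, where Bell_k is the k-th Bell number.
So the coefficient of x^16 is Bell_16 / 16!.
Computing: Bell_16 = 10480142147 and 16! = 20922789888000, giving
10480142147/20922789888000 = 10480142147/20922789888000.

10480142147/20922789888000


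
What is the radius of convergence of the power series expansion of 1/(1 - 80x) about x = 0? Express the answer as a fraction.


Expanding 1/(1 - 80x) = sum_{k>=0} 80^k x^k, the series converges when |80x| < 1, i.e., |x| < 1/80.
So the radius of convergence is 1/80 = 1/80.

1/80


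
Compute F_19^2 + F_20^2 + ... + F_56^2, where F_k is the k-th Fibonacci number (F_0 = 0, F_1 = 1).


There is a standard identity sum_{k=0}^{N} F_k^2 = F_N * F_{N+1} (proved inductively from the telescoping relation F_k^2 = F_k F_{k+1} - F_{k-1} F_k). Then
sum_{k=19}^{56} F_k^2 = F_56 F_57 - F_18 F_19.
Computing: F_56 = 225851433717, F_57 = 365435296162, F_18 = 2584, F_19 = 4181.
Sum = 225851433717 * 365435296162 - 2584 * 4181 = 82534085568984196690450.

82534085568984196690450


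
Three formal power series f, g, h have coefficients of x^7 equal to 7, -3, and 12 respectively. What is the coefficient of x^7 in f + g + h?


Series addition is componentwise:
7 + -3 + 12
= 16

16


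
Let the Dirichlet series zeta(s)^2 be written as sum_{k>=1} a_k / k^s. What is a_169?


The Dirichlet convolution of the constant function 1 with itself gives (1 * 1)(k) = sum_{d | k} 1 = d(k), the number of positive divisors of k.
Since zeta(s) = sum_{k>=1} 1/k^s, we have zeta(s)^2 = sum_{k>=1} d(k)/k^s, so a_k = d(k).
For k = 169: the divisors are 1, 13, 169.
Count = 3.

3


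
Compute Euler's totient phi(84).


phi(n) counts integers in [1, n] coprime to n. Using the multiplicative formula phi(n) = n * prod_{p | n} (1 - 1/p):
84 = 2^2 * 3 * 7, so
phi(84) = 84 * (1 - 1/2) * (1 - 1/3) * (1 - 1/7) = 24.

24


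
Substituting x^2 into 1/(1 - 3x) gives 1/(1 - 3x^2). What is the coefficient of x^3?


Since 1/(1 - 3x^2) only has even powers of x,
the coefficient of x^3 (odd) is 0.

0


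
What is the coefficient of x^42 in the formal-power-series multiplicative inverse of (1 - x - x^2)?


Let the inverse be f(x) = sum_{k>=0} a_k x^k. From f(x) * (1 - x - x^2) = 1 and matching coefficients:
 x^0: a_0 = 1.
 x^1: a_1 - a_0 = 0, so a_1 = 1.
 x^k (k >= 2): a_k - a_{k-1} - a_{k-2} = 0, i.e. a_k = a_{k-1} + a_{k-2}.
This is the Fibonacci-type recurrence shifted so that a_0 = a_1 = 1.
Iterating: a_0=1, a_1=1, a_2=2, a_3=3, a_4=5, a_5=8, a_6=13, a_7=21, a_8=34, a_9=55, ...
a_42 = 433494437.

433494437


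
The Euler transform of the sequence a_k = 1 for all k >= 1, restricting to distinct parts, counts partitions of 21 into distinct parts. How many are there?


Partitions of 21 into distinct parts can be computed via generating function.
Product (1+x)(1+x^2)(1+x^3)...
The coefficient of x^21 = 76

76


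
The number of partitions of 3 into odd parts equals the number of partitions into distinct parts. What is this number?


Computing partitions of 3 into odd parts (1, 3, 5, ...):
Using the generating function prod_{k>=0} 1/(1-x^(2k+1)),
the count is 2

2


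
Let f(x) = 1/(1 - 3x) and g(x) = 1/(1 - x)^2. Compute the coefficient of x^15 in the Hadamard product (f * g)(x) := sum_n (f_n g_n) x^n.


f has coefficients f_k = 3^k. For g = 1/(1 - x)^2 the coefficient is g_k = C(k + 1, 1) = k + 1. The Hadamard coefficient is (f * g)_k = 3^k * (k + 1).
For k = 15: 3^15 * 16 = 14348907 * 16 = 229582512.

229582512


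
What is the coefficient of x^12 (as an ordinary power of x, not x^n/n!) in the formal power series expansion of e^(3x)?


The exponential series is e^y = sum_{k>=0} y^k / k!. Substituting y = 3x gives
e^(3x) = sum_{k>=0} 3^k x^k / k!.
So the coefficient of x^n is a^n/n! with a = 3, n = 12:
3^12 / 12! = 531441/479001600 = 2187/1971200

2187/1971200


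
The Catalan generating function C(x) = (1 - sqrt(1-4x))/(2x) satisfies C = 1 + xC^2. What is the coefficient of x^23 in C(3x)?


Substituting x -> 3x scales the n-th coefficient by 3^n, so [x^23] C(3x) = 3^23 * C_23.
C_23 = C(2*23, 23)/(24) = 8233430727600/24 = 343059613650.
So 3^23 * 343059613650 = 94143178827 * 343059613650 = 32296722556173480188550.

32296722556173480188550


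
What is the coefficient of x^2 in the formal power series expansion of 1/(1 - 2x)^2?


The general identity 1/(1 - c x)^r = sum_{k>=0} c^k C(k + r - 1, r - 1) x^k follows by substituting y = c x into 1/(1 - y)^r = sum_{k>=0} C(k + r - 1, r - 1) y^k.
For c = 2, r = 2, k = 2:
2^2 * C(3, 1) = 4 * 3 = 12.

12


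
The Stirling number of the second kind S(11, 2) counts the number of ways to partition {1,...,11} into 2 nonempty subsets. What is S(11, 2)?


Using the explicit formula S(n,k) = (1/k!) sum_{j=0}^{k} (-1)^(k-j) C(k,j) j^n:
S(11, 2) = 1023
Equivalently, S(n,k) is n! times the coefficient of x^n in the EGF (e^x - 1)^k / k!.

1023


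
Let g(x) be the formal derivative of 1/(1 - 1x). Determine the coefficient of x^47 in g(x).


Differentiate termwise: d/dx sum_{k>=0} 1^k x^k = sum_{k>=1} k 1^k x^(k-1) = sum_{j>=0} (j+1) 1^(j+1) x^j.
Equivalently, d/dx [1/(1 - 1x)] = 1/(1 - 1x)^2.
For j = 47: 48 * 1^48 = 48 * 1 = 48.

48


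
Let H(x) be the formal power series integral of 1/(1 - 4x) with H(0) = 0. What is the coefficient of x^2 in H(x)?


1/(1 - 4x) = sum_{k>=0} 4^k x^k. Integrating termwise with H(0) = 0:
H(x) = sum_{k>=0} 4^k x^(k+1) / (k+1) = sum_{m>=1} 4^(m-1) x^m / m.
For m = 2: 4^1/2 = 4/2 = 2.

2


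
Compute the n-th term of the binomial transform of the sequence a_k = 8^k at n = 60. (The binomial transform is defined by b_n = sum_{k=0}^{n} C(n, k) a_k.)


With a_k = 8^k, b_n = sum_{k=0}^{n} C(n, k) 8^k = (1 + 8)^n by the binomial theorem.
For n = 60: (1 + 8)^60 = 9^60 = 1797010299914431210413179829509605039731475627537851106401.

1797010299914431210413179829509605039731475627537851106401


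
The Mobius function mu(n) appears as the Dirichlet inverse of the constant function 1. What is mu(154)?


154 = 2 * 7 * 11 (all distinct primes).
mu(154) = (-1)^3 = -1

-1


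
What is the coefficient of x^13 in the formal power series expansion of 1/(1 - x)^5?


The expansion 1/(1 - x)^r = sum_{k>=0} C(k + r - 1, r - 1) x^k follows from the multiset / negative-binomial theorem (or from repeated differentiation of the geometric series).
For r = 5 and k = 13:
C(17, 4) = 355687428096000 / (24 * 6227020800) = 2380.

2380


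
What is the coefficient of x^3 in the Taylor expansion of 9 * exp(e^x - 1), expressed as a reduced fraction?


exp(e^x - 1) = sum_{k>=0} Bell_k x^k / k!, where Bell_k is the k-th Bell number.
So the coefficient of x^3 is 9 * Bell_3 / 3!.
Computing: Bell_3 = 5 and 3! = 6, giving
9 * 5/6 = 15/2.

15/2


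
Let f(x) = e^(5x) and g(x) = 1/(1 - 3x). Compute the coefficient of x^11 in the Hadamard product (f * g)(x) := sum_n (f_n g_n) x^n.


Expanding: f_k = 5^k/k! (from e^(5x)) and g_k = 3^k (from 1/(1 - 3x)). So the Hadamard coefficient (f * g)_k = 5^k 3^k / k! = (15)^k / k!.
For k = 11: 15^11/11! = 8649755859375/39916800 = 4271484375/19712.

4271484375/19712


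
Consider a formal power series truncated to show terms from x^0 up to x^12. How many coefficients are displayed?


From x^0 to x^12 inclusive, the count is 12 - 0 + 1 = 13.

13


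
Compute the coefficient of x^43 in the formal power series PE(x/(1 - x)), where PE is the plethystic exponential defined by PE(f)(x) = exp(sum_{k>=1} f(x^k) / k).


For f(x) = x/(1 - x) we have
sum_{k>=1} f(x^k) / k = sum_{k>=1} (1/k) * x^k / (1 - x^k) = sum_{k, m >= 1} x^(k m) / k,
which after exponentiating simplifies to
PE(x/(1 - x)) = prod_{k>=1} 1 / (1 - x^k).
This is the generating function for the partition function p(n), so the coefficient of x^43 is p(43).
Computing p(43) by dynamic programming over parts 1, 2, ..., 43: p(43) = 63261.

63261


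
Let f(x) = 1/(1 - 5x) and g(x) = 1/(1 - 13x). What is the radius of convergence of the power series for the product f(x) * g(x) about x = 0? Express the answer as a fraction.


The radius of 1/(1 - 5x) is 1/5 (nearest singularity at x = 1/5), and the radius of 1/(1 - 13x) is 1/13.
The product f(x)*g(x) = 1/((1 - 5x)(1 - 13x)) has singularities at both 1/5 and 1/13, so its radius of convergence is the distance to the nearest one:
min(1/5, 1/13) = 1/13.

1/13


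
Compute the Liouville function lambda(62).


The Liouville function is lambda(k) = (-1)^Omega(k), where Omega(k) counts the prime factors of k with multiplicity.
Factoring: 62 = 2 * 31, so Omega(62) = 2.
lambda(62) = (-1)^2 = 1.

1


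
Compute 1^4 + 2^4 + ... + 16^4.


This power sum has a closed form given by Faulhaber's formula
sum_{k=1}^{m} k^p = (1 / (p + 1)) * sum_{j=0}^{p} C(p + 1, j) B_j m^(p + 1 - j),
but for small m direct computation is fastest:
1 + 16 + 81 + 256 + 625 + 1296 + 2401 + 4096 + 6561 + 10000 + 14641 + 20736 + 28561 + 38416 + 50625 + 65536 = 243848.

243848


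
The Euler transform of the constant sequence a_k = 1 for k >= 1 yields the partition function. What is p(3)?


The Euler transform converts the sequence a_k = 1 into the number of integer partitions.
Using the recurrence or dynamic programming:
p(3) = 3

3


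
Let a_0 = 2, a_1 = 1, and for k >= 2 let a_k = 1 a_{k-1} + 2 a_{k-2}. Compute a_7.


Iterating the recurrence forward:
a_0 = 2
a_1 = 1
a_2 = 1*1 + 2*2 = 5
a_3 = 1*5 + 2*1 = 7
a_4 = 1*7 + 2*5 = 17
a_5 = 1*17 + 2*7 = 31
a_6 = 1*31 + 2*17 = 65
a_7 = 1*65 + 2*31 = 127
So a_7 = 127.

127


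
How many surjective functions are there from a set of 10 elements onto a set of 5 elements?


By inclusion-exclusion on which target elements are missed, the number of surjections from an n-set onto a k-set is
surj(n, k) = sum_{j=0}^{k} (-1)^j C(k, j) (k - j)^n.
Equivalently surj(n, k) = k! * S(n, k), where S(n, k) is the Stirling number of the second kind.
For n = 10, k = 5:
S(10, 5) = 42525, so
surj = 5! * 42525 = 120 * 42525 = 5103000.

5103000


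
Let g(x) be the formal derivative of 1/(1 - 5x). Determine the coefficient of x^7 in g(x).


Differentiate termwise: d/dx sum_{k>=0} 5^k x^k = sum_{k>=1} k 5^k x^(k-1) = sum_{j>=0} (j+1) 5^(j+1) x^j.
Equivalently, d/dx [1/(1 - 5x)] = 5/(1 - 5x)^2.
For j = 7: 8 * 5^8 = 8 * 390625 = 3125000.

3125000


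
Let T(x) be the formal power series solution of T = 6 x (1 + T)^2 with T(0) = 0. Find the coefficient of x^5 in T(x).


Apply the Lagrange inversion formula: if T = 6 x * phi(T) with phi(t) = (1 + t)^2, then [x^n] T = 6^n * (1/n) [t^(n-1)] phi(t)^n = 6^n * (1/n) [t^(n-1)] (1 + t)^(2n) = 6^n * (1/n) C(2n, n-1).
Using the identity C(2n, n-1) = C(2n, n) * n / (n+1), the unscaled factor equals C(2n, n) / (n+1) = C_n, the n-th Catalan number.
For n = 5: C_5 = C(10, 5) / 6 = 252/6 = 42.
With the 6^5 = 7776 factor, the coefficient is 7776 * 42 = 326592.

326592


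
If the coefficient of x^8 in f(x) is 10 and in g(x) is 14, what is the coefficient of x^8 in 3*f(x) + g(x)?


Scalar multiplication scales coefficients: 3 * 10 = 30.
Then add the g coefficient: 30 + 14
= 44

44


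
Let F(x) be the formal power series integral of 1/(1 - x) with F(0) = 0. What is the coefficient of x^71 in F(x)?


1/(1 - x) = sum_{k>=0} x^k. Integrating termwise and using F(0) = 0 gives
F(x) = sum_{k>=0} x^(k+1) / (k+1) = sum_{m>=1} x^m / m = -ln(1 - x).
So the coefficient of x^71 is 1/71 = 1/71.

1/71


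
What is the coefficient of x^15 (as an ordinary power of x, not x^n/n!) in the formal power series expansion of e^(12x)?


The exponential series is e^y = sum_{k>=0} y^k / k!. Substituting y = 12x gives
e^(12x) = sum_{k>=0} 12^k x^k / k!.
So the coefficient of x^n is a^n/n! with a = 12, n = 15:
12^15 / 15! = 15407021574586368/1307674368000 = 10319560704/875875

10319560704/875875


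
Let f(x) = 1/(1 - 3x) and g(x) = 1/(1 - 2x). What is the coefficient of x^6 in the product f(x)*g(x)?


The coefficient of x^n in f*g is the Cauchy product: sum_{k=0}^{n} a^k * b^(n-k).
With a=3, b=2, n=6:
sum_{k=0}^{6} 3^k * 2^(6-k)
= 2059

2059


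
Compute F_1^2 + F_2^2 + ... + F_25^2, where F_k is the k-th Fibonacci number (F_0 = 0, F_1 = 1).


There is a standard identity sum_{k=0}^{N} F_k^2 = F_N * F_{N+1} (proved inductively from the telescoping relation F_k^2 = F_k F_{k+1} - F_{k-1} F_k). Then
sum_{k=1}^{25} F_k^2 = F_25 F_26 - F_0 F_1.
Computing: F_25 = 75025, F_26 = 121393, F_0 = 0, F_1 = 1.
Sum = 75025 * 121393 - 0 * 1 = 9107509825.

9107509825


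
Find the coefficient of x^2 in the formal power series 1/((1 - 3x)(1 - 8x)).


By partial fractions or Cauchy convolution:
The coefficient equals sum_{k=0}^{2} 3^k * 8^(2-k).
= 97

97


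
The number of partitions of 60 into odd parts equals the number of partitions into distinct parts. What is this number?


Computing partitions of 60 into odd parts (1, 3, 5, ...):
Using the generating function prod_{k>=0} 1/(1-x^(2k+1)),
the count is 10880

10880


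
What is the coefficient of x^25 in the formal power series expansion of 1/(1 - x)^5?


The negative binomial / multiset identity is
1/(1 - x)^r = sum_{k>=0} C(k + r - 1, r - 1) x^k.
Here r = 5 and k = 25, so the coefficient is
C(25 + 4, 4) = C(29, 4)
= 23751

23751


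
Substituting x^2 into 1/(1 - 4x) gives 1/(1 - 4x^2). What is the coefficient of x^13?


Since 1/(1 - 4x^2) only has even powers of x,
the coefficient of x^13 (odd) is 0.

0


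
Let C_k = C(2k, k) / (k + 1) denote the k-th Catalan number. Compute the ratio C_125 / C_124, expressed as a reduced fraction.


Using C_k = (2k)! / (k! (k+1)!), the ratio C_{k+1}/C_k simplifies to
C_{k+1}/C_k = [(2k+2)! / ((k+1)! (k+2)!)] * [k! (k+1)! / (2k)!]
 = (2k+2)(2k+1) / ((k+1)(k+2)) = 2(2k+1) / (k+2).
For k = 124: 2(2*124 + 1) / (124 + 2) = 498/126 = 83/21.

83/21


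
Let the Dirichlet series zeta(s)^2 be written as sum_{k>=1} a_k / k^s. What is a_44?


The Dirichlet convolution of the constant function 1 with itself gives (1 * 1)(k) = sum_{d | k} 1 = d(k), the number of positive divisors of k.
Since zeta(s) = sum_{k>=1} 1/k^s, we have zeta(s)^2 = sum_{k>=1} d(k)/k^s, so a_k = d(k).
For k = 44: the divisors are 1, 2, 4, 11, 22, 44.
Count = 6.

6


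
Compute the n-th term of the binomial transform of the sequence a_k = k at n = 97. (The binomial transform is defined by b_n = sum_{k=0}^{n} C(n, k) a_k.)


With a_k = k, b_n = sum_{k=0}^{n} C(n, k) k. Using k * C(n, k) = n * C(n-1, k-1) gives b_n = n * sum_{k>=1} C(n-1, k-1) = n * 2^(n-1).
For n = 97: 97 * 2^96 = 97 * 79228162514264337593543950336 = 7685131763883640746573763182592.

7685131763883640746573763182592


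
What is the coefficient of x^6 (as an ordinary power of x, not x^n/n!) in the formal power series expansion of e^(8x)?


The exponential series is e^y = sum_{k>=0} y^k / k!. Substituting y = 8x gives
e^(8x) = sum_{k>=0} 8^k x^k / k!.
So the coefficient of x^n is a^n/n! with a = 8, n = 6:
8^6 / 6! = 262144/720 = 16384/45

16384/45


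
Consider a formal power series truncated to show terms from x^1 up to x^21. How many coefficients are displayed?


From x^1 to x^21 inclusive, the count is 21 - 1 + 1 = 21.

21


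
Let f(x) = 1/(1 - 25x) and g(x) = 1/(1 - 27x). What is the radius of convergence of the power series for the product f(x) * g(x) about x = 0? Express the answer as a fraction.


The radius of 1/(1 - 25x) is 1/25 (nearest singularity at x = 1/25), and the radius of 1/(1 - 27x) is 1/27.
The product f(x)*g(x) = 1/((1 - 25x)(1 - 27x)) has singularities at both 1/25 and 1/27, so its radius of convergence is the distance to the nearest one:
min(1/25, 1/27) = 1/27.

1/27


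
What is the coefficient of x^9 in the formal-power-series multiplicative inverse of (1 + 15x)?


The inverse is 1/(1 + 15x). Apply the geometric identity 1/(1 - y) = sum_{k>=0} y^k with y = -15x:
1/(1 + 15x) = sum_{k>=0} (-15)^k x^k.
So the coefficient of x^9 is (-15)^9 = -38443359375.

-38443359375


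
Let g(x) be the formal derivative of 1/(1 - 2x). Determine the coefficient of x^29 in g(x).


Differentiate termwise: d/dx sum_{k>=0} 2^k x^k = sum_{k>=1} k 2^k x^(k-1) = sum_{j>=0} (j+1) 2^(j+1) x^j.
Equivalently, d/dx [1/(1 - 2x)] = 2/(1 - 2x)^2.
For j = 29: 30 * 2^30 = 30 * 1073741824 = 32212254720.

32212254720


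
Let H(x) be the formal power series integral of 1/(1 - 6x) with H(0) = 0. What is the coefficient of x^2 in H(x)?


1/(1 - 6x) = sum_{k>=0} 6^k x^k. Integrating termwise with H(0) = 0:
H(x) = sum_{k>=0} 6^k x^(k+1) / (k+1) = sum_{m>=1} 6^(m-1) x^m / m.
For m = 2: 6^1/2 = 6/2 = 3.

3


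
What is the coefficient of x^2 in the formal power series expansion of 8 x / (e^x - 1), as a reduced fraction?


The exponential generating function for Bernoulli numbers is
x / (e^x - 1) = sum_{k>=0} B_k x^k / k!.
So the coefficient of x^2 in 8 x / (e^x - 1) is 8 B_2 / 2!.
Computing: B_2 = 1/6, 2! = 2, giving
8 * 1/6 / 2 = 2/3.

2/3


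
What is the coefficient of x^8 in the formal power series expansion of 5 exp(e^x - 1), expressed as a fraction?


exp(e^x - 1) is the exponential generating function for the Bell numbers Bell_k: exp(e^x - 1) = sum_{k>=0} Bell_k x^k / k!.
So the coefficient of x^8 in 5 exp(e^x - 1) is 5 Bell_8 / 8!.
Computing: Bell_8 = 4140 and 8! = 40320, giving
5 * 4140/40320 = 115/224.

115/224


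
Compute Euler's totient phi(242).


phi(n) counts integers in [1, n] coprime to n. Using the multiplicative formula phi(n) = n * prod_{p | n} (1 - 1/p):
242 = 2 * 11^2, so
phi(242) = 242 * (1 - 1/2) * (1 - 1/11) = 110.

110


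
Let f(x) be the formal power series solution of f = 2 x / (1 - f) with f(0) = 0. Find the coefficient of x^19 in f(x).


Apply Lagrange inversion: f = 2 x * phi(f) with phi(t) = 1/(1 - t), so
[x^n] f = 2^n * (1/n) [t^(n-1)] phi(t)^n = 2^n * (1/n) [t^(n-1)] (1 - t)^(-n) = 2^n * (1/n) C(2n - 2, n - 1) = 2^n * C_{n-1}.
For n = 19: C_18 = C(36, 18) / 19 = 9075135300/19 = 477638700.
With the 2^19 = 524288 factor, the coefficient is 524288 * 477638700 = 250420238745600.

250420238745600
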